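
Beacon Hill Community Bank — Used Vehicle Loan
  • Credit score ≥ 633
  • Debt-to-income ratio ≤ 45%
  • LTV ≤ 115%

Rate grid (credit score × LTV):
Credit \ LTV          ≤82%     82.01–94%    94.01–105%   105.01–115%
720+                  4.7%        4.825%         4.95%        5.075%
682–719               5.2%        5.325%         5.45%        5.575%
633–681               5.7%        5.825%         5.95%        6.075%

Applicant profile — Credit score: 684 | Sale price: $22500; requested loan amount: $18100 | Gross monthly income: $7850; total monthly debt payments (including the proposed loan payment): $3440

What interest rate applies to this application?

5.2%

Credit score 684 ≥ 633; DTI: 3,440 ÷ 7,850 = 43.8%, within the 45% cap
LTV = 18,100/22,500 = 80.4% ≤ 115%
Row: 684 falls in 682–719. Column: 80.4% falls in ≤82%. Rate = 5.2%.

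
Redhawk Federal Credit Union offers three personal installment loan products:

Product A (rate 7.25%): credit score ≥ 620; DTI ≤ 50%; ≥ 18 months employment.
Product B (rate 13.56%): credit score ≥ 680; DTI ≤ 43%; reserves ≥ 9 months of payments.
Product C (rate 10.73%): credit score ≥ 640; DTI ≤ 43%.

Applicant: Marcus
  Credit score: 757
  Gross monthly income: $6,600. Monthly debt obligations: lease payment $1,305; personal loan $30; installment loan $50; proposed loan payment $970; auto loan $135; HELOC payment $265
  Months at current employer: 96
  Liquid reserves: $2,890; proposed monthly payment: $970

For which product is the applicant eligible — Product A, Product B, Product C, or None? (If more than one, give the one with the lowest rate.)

Total debts = (1,305 + 30 + 50 + 970 + 135 + 265) = 2,755; DTI = 2,755/6,600 = 41.7%.
Reserves = 2,890/970 = 3.0 months.
Product A: score 757 ≥ 620; DTI 41.7% ≤ 50%; employment 96 ≥ 18 mo → qualifies.
Product B: score 757 ≥ 680; DTI 41.7% ≤ 43%; reserves 3.0 < 9 mo → does not qualify.
Product C: score 757 ≥ 640; DTI 41.7% ≤ 43% → qualifies.
Qualifying: Product A, Product C. Lowest rate is 7.25% → Product A.

Product A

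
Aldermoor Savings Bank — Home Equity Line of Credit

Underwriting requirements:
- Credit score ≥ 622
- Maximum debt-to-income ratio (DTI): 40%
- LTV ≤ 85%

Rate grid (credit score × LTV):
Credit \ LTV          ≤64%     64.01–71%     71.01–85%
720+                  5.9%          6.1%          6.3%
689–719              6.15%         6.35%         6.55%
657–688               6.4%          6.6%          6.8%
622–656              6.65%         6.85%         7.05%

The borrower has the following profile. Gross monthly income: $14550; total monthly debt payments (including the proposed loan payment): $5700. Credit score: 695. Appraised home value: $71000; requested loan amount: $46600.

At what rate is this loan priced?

6.35%

Credit score 695 ≥ 622; Debt-to-income = 5,700/14,550 = 39.2% — meets 40% limit
Loan-to-value = 46,600/71,000 = 65.6% — pass (85% max)
Score 695 is in the 689–719 band; LTV 65.6% is in the 64.01–71% band → 6.35%.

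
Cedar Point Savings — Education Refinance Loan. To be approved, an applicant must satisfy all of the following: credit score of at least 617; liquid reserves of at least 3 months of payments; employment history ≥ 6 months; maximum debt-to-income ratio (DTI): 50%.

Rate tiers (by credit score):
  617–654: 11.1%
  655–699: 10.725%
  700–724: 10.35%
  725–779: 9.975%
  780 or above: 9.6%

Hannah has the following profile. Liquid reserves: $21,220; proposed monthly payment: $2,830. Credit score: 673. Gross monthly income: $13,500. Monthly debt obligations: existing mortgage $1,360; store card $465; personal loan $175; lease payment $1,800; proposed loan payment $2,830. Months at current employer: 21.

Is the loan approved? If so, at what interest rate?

Approved at 10.725%

Credit score 673 ≥ 617 (meets minimum)
Reserves: 21,220 ÷ 2,830 = 7.5 months (meets 3-month minimum)
Total monthly debts = (1,360 + 465 + 175 + 1,800 + 2,830) = 6,630. Debt-to-income = 6,630/13,500 = 49.1% — meets 50% limit
Employment 21 ≥ 6 months
All requirements met. Score 673 falls in the 655–699 tier → 10.725%.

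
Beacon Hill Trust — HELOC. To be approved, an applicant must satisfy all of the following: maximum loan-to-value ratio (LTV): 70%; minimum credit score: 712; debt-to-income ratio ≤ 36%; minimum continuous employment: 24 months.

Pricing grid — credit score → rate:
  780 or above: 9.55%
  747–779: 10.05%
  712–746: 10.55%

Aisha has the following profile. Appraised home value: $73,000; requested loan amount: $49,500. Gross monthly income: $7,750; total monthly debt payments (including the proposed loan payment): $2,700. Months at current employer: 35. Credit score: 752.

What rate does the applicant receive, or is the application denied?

Credit score 752 ≥ 712 (meets minimum)
Debt-to-income = 2,700/7,750 = 34.8% — meets 36% limit
Employment 35 ≥ 24 months
LTV: 49,500 ÷ 73,000 = 67.8%, within 70% cap
All requirements met. Score 752 falls in the 747–779 tier → 10.05%.

Approved at 10.05%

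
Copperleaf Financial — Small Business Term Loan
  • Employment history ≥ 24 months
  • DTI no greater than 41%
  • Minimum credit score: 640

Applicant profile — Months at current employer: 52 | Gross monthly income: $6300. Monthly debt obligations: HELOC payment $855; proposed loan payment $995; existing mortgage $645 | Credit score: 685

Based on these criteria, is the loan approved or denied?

Approved

Employment 52 ≥ 24 months
Total monthly debts = (855 + 995 + 645) = 2,495. DTI = 2,495/6,300 = 39.6% ≤ 41%
Credit score 685 ≥ 640 (meets)
All criteria satisfied.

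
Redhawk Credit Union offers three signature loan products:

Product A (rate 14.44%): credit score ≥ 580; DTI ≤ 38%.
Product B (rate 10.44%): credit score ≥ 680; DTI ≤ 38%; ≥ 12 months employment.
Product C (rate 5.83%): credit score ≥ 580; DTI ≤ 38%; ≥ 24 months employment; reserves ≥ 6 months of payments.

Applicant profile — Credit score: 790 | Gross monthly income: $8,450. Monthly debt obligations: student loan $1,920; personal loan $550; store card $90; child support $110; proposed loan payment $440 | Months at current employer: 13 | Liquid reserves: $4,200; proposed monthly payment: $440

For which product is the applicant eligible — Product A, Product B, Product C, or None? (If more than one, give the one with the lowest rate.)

Total debts = (1,920 + 550 + 90 + 110 + 440) = 3,110; DTI = 3,110/8,450 = 36.8%.
Reserves = 4,200/440 = 9.5 months.
Product A: score 790 ≥ 580; DTI 36.8% ≤ 38% → qualifies.
Product B: score 790 ≥ 680; DTI 36.8% ≤ 38%; employment 13 ≥ 12 mo → qualifies.
Product C: score 790 ≥ 580; DTI 36.8% ≤ 38%; employment 13 < 24 mo; reserves 9.5 ≥ 6 mo → does not qualify.
Qualifying: Product A, Product B. Lowest rate is 10.44% → Product B.

Product B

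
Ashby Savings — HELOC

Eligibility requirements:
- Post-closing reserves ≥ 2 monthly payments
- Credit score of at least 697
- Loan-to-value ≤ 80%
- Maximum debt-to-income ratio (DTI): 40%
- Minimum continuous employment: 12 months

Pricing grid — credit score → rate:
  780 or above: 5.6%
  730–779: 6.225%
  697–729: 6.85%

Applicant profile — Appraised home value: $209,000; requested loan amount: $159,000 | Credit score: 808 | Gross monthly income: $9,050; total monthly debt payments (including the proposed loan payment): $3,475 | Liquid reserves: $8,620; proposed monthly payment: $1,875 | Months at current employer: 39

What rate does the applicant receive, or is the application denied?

Credit score 808 ≥ 697 (meets minimum)
Liquid reserves cover 8,620/1,875 = 4.6 months — ≥ 2 required
DTI = 3,475/9,050 = 38.4% ≤ 40%
LTV = 159,000/209,000 = 76.1% ≤ 80%
Employment 39 ≥ 12 months
All requirements met. Score 808 falls in the 780 or above tier → 5.6%.

Approved at 5.6%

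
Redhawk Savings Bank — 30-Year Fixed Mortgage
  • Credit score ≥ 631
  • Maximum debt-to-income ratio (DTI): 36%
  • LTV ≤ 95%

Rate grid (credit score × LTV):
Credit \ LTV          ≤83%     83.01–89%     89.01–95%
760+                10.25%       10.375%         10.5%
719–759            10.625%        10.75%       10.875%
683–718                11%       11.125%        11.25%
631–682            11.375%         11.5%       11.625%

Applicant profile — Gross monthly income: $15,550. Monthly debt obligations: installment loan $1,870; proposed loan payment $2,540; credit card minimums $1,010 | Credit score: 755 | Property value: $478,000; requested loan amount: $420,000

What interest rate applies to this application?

Credit score 755 ≥ 631; Total monthly debts = (1,870 + 2,540 + 1,010) = 5,420. DTI: 5,420 ÷ 15,550 = 34.9%, within the 36% cap
Loan-to-value = 420,000/478,000 = 87.9% — pass (95% max)
Credit 755 → row 719–759; LTV 87.9% → column 83.01–89%. Grid cell → 10.75%.

10.75%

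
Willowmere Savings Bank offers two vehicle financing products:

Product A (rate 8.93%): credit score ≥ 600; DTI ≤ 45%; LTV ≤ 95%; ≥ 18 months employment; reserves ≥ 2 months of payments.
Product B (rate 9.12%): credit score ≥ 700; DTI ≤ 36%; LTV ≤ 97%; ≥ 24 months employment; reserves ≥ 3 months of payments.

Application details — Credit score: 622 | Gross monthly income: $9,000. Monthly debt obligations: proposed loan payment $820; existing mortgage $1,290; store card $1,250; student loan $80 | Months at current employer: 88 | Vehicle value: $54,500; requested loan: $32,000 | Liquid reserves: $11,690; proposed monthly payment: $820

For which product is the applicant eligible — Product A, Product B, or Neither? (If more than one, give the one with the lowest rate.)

Product A

Total debts = (820 + 1,290 + 1,250 + 80) = 3,440; DTI = 3,440/9,000 = 38.2%.
LTV = 32,000/54,500 = 58.7%.
Reserves = 11,690/820 = 14.3 months.
Product A: score 622 ≥ 600; DTI 38.2% ≤ 45%; LTV 58.7% ≤ 95%; employment 88 ≥ 18 mo; reserves 14.3 ≥ 2 mo → qualifies.
Product B: score 622 < 700; DTI 38.2% > 36%; LTV 58.7% ≤ 97%; employment 88 ≥ 24 mo; reserves 14.3 ≥ 3 mo → does not qualify.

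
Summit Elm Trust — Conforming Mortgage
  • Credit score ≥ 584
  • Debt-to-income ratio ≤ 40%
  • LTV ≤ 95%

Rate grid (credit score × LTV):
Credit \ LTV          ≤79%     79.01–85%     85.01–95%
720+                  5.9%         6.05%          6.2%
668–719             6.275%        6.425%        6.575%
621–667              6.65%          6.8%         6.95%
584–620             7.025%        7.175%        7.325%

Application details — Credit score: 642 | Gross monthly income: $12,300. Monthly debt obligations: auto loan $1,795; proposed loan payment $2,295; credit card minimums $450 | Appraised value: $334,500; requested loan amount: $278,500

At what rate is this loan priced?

6.8%

Credit score 642 ≥ 584; Total monthly debts = (1,795 + 2,295 + 450) = 4,540. DTI: 4,540 ÷ 12,300 = 36.9%, within the 40% cap
LTV: 278,500 ÷ 334,500 = 83.3%, within 95% cap
Score 642 is in the 621–667 band; LTV 83.3% is in the 79.01–85% band → 6.8%.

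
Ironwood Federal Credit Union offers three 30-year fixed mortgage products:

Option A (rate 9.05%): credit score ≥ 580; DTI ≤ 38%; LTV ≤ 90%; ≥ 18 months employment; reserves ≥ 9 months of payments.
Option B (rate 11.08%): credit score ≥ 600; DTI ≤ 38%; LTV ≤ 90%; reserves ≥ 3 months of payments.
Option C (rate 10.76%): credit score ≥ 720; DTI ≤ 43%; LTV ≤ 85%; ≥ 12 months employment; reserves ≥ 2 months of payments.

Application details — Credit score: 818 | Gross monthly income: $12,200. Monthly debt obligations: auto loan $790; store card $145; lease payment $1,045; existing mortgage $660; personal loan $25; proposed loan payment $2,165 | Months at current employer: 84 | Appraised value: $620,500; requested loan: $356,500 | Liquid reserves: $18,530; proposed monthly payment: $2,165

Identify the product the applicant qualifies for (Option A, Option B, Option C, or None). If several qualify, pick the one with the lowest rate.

Option C

Total debts = (790 + 145 + 1,045 + 660 + 25 + 2,165) = 4,830; DTI = 4,830/12,200 = 39.6%.
LTV = 356,500/620,500 = 57.5%.
Reserves = 18,530/2,165 = 8.6 months.
Option A: score 818 ≥ 580; DTI 39.6% > 38%; LTV 57.5% ≤ 90%; employment 84 ≥ 18 mo; reserves 8.6 < 9 mo → does not qualify.
Option B: score 818 ≥ 600; DTI 39.6% > 38%; LTV 57.5% ≤ 90%; reserves 8.6 ≥ 3 mo → does not qualify.
Option C: score 818 ≥ 720; DTI 39.6% ≤ 43%; LTV 57.5% ≤ 85%; employment 84 ≥ 12 mo; reserves 8.6 ≥ 2 mo → qualifies.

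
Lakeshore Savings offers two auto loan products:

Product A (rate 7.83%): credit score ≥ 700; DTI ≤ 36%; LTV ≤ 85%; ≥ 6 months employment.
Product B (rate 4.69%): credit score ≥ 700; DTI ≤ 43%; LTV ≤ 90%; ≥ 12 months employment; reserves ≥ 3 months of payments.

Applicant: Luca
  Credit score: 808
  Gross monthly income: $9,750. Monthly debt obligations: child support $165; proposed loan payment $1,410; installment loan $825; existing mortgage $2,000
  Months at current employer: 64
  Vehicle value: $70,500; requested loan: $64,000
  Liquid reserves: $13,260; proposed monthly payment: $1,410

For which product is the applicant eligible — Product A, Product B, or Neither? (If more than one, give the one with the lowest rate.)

Total debts = (165 + 1,410 + 825 + 2,000) = 4,400; DTI = 4,400/9,750 = 45.1%.
LTV = 64,000/70,500 = 90.8%.
Reserves = 13,260/1,410 = 9.4 months.
Product A: score 808 ≥ 700; DTI 45.1% > 36%; LTV 90.8% > 85%; employment 64 ≥ 6 mo → does not qualify.
Product B: score 808 ≥ 700; DTI 45.1% > 43%; LTV 90.8% > 90%; employment 64 ≥ 12 mo; reserves 9.4 ≥ 3 mo → does not qualify.

Neither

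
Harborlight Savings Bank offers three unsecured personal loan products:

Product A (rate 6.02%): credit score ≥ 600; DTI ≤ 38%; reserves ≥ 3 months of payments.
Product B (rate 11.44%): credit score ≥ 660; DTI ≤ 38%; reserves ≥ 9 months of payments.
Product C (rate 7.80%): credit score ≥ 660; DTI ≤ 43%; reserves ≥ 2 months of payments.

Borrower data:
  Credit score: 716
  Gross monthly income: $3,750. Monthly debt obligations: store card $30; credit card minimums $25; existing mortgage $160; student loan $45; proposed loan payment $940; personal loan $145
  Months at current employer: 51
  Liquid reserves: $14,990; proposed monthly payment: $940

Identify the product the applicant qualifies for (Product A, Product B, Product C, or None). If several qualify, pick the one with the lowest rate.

Product A

Total debts = (30 + 25 + 160 + 45 + 940 + 145) = 1,345; DTI = 1,345/3,750 = 35.9%.
Reserves = 14,990/940 = 15.9 months.
Product A: score 716 ≥ 600; DTI 35.9% ≤ 38%; reserves 15.9 ≥ 3 mo → qualifies.
Product B: score 716 ≥ 660; DTI 35.9% ≤ 38%; reserves 15.9 ≥ 9 mo → qualifies.
Product C: score 716 ≥ 660; DTI 35.9% ≤ 43%; reserves 15.9 ≥ 2 mo → qualifies.
Qualifying: Product A, Product B, Product C. Lowest rate is 6.02% → Product A.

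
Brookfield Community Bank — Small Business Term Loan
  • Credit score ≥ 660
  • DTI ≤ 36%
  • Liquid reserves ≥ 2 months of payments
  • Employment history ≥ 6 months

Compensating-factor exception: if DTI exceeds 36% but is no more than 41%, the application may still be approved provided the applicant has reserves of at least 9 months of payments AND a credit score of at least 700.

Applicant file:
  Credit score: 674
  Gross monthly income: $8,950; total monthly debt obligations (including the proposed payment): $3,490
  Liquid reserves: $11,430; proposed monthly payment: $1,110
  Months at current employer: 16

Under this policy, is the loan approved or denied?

Denied

Credit score 674 ≥ 660 (meets base)
DTI: 3,490 ÷ 8,950 = 39%, over the 36% base limit.
Reserves: 11,430 ÷ 1,110 = 10.3 months (meets 2-month minimum)
Employment 16 ≥ 6 months
DTI 39% is within the 36%–41% exception band; checking compensating factors.
Reserves 10.3 ≥ 9 months; credit score 674 < 700.
Override conditions not both satisfied; exception does not apply.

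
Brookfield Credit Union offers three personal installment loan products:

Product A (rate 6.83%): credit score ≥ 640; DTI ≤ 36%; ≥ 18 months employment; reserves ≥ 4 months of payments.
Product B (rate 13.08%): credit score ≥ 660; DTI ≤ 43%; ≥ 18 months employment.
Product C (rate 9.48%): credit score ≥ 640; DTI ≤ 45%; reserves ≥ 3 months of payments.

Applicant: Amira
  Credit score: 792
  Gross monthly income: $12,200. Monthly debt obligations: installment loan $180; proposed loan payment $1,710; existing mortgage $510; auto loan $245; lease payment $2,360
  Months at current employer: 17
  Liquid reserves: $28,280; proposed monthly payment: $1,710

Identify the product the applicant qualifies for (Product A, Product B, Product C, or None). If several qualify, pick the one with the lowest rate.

Total debts = (180 + 1,710 + 510 + 245 + 2,360) = 5,005; DTI = 5,005/12,200 = 41%.
Reserves = 28,280/1,710 = 16.5 months.
Product A: score 792 ≥ 640; DTI 41% > 36%; employment 17 < 18 mo; reserves 16.5 ≥ 4 mo → does not qualify.
Product B: score 792 ≥ 660; DTI 41% ≤ 43%; employment 17 < 18 mo → does not qualify.
Product C: score 792 ≥ 640; DTI 41% ≤ 45%; reserves 16.5 ≥ 3 mo → qualifies.

Product C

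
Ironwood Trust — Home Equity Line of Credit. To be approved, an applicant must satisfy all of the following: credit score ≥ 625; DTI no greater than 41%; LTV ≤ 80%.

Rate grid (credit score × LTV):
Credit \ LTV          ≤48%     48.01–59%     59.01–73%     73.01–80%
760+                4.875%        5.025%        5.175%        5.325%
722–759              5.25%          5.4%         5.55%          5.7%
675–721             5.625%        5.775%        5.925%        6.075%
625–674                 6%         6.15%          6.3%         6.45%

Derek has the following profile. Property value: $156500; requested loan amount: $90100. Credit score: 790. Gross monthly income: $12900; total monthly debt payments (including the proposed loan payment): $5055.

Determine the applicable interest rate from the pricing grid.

Credit score 790 ≥ 625; Debt-to-income = 5,055/12,900 = 39.2% — meets 41% limit
Loan-to-value = 90,100/156,500 = 57.6% — pass (80% max)
Credit 790 → row 760+; LTV 57.6% → column 48.01–59%. Grid cell → 5.025%.

5.025%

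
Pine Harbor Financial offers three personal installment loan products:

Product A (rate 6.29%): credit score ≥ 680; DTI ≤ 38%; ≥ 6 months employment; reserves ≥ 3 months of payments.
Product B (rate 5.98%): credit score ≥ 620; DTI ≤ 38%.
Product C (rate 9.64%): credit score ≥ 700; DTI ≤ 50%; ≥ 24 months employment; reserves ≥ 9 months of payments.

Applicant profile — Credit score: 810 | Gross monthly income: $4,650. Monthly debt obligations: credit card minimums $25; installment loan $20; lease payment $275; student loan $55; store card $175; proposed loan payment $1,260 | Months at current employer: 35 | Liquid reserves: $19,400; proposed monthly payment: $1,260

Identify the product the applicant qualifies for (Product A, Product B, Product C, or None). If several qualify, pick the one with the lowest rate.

Product C

Total debts = (25 + 20 + 275 + 55 + 175 + 1,260) = 1,810; DTI = 1,810/4,650 = 38.9%.
Reserves = 19,400/1,260 = 15.4 months.
Product A: score 810 ≥ 680; DTI 38.9% > 38%; employment 35 ≥ 6 mo; reserves 15.4 ≥ 3 mo → does not qualify.
Product B: score 810 ≥ 620; DTI 38.9% > 38% → does not qualify.
Product C: score 810 ≥ 700; DTI 38.9% ≤ 50%; employment 35 ≥ 24 mo; reserves 15.4 ≥ 9 mo → qualifies.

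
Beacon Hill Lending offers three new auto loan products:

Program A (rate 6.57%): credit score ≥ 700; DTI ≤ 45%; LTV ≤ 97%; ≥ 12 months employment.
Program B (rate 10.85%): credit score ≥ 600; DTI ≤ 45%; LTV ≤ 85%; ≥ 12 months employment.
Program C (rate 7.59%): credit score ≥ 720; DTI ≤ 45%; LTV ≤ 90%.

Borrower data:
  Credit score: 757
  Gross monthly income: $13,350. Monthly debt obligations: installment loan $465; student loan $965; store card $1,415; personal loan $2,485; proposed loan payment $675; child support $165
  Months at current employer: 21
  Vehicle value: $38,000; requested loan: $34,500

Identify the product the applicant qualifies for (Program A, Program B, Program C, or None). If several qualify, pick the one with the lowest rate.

None

Total debts = (465 + 965 + 1,415 + 2,485 + 675 + 165) = 6,170; DTI = 6,170/13,350 = 46.2%.
LTV = 34,500/38,000 = 90.8%.
Program A: score 757 ≥ 700; DTI 46.2% > 45%; LTV 90.8% ≤ 97%; employment 21 ≥ 12 mo → does not qualify.
Program B: score 757 ≥ 600; DTI 46.2% > 45%; LTV 90.8% > 85%; employment 21 ≥ 12 mo → does not qualify.
Program C: score 757 ≥ 720; DTI 46.2% > 45%; LTV 90.8% > 90% → does not qualify.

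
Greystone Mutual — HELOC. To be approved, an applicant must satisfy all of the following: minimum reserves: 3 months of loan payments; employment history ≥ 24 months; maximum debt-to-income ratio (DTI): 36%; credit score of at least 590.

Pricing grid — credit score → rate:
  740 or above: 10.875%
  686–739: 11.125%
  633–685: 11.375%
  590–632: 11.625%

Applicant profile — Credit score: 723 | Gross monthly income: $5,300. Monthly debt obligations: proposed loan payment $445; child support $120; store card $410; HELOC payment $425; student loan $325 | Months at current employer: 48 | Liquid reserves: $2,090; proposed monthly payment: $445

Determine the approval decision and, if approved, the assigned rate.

Approved at 11.125%

Credit score 723 ≥ 590 (meets minimum)
Reserves = 2,090/445 = 4.7 months ≥ 3
Employment 48 ≥ 24 months
Total monthly debts = (445 + 120 + 410 + 425 + 325) = 1,725. DTI = 1,725/5,300 = 32.5% ≤ 36%
All requirements met. Score 723 falls in the 686–739 tier → 11.125%.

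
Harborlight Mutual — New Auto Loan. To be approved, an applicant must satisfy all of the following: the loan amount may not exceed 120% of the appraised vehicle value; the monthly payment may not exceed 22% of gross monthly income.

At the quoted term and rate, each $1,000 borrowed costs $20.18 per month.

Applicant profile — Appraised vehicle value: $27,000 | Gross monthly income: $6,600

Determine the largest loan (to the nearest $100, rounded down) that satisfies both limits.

$32,400

Payment cap: 22% × $6,600 = $1,452/month.
At $20.18 per $1,000, that supports 1,452/20.18 × 1,000 ≈ $71,952 → $71,900.
LTV cap: 120% × $27,000 = $32,400 → $32,400.
Binding constraint: loan-to-value.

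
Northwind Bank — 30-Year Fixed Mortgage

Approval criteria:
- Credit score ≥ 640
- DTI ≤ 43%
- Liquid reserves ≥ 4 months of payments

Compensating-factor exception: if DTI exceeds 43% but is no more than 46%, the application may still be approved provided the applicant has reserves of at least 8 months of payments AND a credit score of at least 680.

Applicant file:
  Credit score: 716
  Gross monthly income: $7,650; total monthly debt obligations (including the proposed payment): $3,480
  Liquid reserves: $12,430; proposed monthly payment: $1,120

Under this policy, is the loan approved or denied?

Approved

Credit score 716 ≥ 640 (meets base)
DTI = 3,480/7,650 = 45.5% > 43% — standard DTI limit exceeded.
Liquid reserves cover 12,430/1,120 = 11.1 months — ≥ 4 required
45.5% falls in the override range (43%–46%), so the compensating-factor test applies.
Override check — reserves: 11.1 mo (ok); score: 716 (ok).
Both compensating conditions met → exception applies.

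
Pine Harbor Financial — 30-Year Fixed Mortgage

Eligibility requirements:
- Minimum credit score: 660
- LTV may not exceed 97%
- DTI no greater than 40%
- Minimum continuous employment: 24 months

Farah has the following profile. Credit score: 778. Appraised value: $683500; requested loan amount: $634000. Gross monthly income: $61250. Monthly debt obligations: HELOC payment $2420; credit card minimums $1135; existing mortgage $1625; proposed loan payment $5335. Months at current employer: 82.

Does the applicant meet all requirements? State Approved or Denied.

Credit score 778 ≥ 660 (meets)
Loan-to-value = 634,000/683,500 = 92.8% — pass (97% max)
Total monthly debts = (2,420 + 1,135 + 1,625 + 5,335) = 10,515. Debt-to-income = 10,515/61,250 = 17.2% — meets 40% limit
Employment 82 ≥ 24 months
All criteria satisfied.

Approved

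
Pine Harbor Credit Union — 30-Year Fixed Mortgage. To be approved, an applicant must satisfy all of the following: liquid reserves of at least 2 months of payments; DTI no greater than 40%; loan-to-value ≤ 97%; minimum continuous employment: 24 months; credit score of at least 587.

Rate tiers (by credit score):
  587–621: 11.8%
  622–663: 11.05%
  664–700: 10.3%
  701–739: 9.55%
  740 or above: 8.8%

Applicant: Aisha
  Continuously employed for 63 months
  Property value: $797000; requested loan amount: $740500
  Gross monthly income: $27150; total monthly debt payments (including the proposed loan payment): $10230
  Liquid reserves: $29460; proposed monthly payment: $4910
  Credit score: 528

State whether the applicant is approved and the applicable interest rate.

Credit score 528 < 587 (below minimum)
Loan-to-value = 740,500/797,000 = 92.9% — pass (97% max)
Liquid reserves cover 29,460/4,910 = 6.0 months — ≥ 2 required
Employment 63 ≥ 24 months
Debt-to-income = 10,230/27,150 = 37.7% — meets 40% limit
Not all requirements met → denied.

Denied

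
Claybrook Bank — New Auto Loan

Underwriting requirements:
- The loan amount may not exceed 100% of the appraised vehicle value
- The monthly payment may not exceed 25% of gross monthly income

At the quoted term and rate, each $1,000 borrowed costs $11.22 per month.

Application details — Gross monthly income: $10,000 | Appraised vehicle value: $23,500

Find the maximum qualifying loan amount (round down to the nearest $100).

$23,500

Payment cap: 25% × $10,000 = $2,500/month.
At $11.22 per $1,000, that supports 2,500/11.22 × 1,000 ≈ $222,816 → $222,800.
LTV cap: 100% × $23,500 = $23,500 → $23,500.
Binding constraint: loan-to-value.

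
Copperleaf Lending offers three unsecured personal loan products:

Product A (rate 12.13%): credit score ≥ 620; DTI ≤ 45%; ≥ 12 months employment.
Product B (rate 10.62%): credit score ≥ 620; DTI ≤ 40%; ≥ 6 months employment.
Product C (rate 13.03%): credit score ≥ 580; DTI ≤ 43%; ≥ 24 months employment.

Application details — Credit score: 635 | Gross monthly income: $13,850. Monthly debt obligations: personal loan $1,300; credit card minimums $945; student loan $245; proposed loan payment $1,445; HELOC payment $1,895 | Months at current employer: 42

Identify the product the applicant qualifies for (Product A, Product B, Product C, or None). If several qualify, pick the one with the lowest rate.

Total debts = (1,300 + 945 + 245 + 1,445 + 1,895) = 5,830; DTI = 5,830/13,850 = 42.1%.
Product A: score 635 ≥ 620; DTI 42.1% ≤ 45%; employment 42 ≥ 12 mo → qualifies.
Product B: score 635 ≥ 620; DTI 42.1% > 40%; employment 42 ≥ 6 mo → does not qualify.
Product C: score 635 ≥ 580; DTI 42.1% ≤ 43%; employment 42 ≥ 24 mo → qualifies.
Qualifying: Product A, Product C. Lowest rate is 12.13% → Product A.

Product A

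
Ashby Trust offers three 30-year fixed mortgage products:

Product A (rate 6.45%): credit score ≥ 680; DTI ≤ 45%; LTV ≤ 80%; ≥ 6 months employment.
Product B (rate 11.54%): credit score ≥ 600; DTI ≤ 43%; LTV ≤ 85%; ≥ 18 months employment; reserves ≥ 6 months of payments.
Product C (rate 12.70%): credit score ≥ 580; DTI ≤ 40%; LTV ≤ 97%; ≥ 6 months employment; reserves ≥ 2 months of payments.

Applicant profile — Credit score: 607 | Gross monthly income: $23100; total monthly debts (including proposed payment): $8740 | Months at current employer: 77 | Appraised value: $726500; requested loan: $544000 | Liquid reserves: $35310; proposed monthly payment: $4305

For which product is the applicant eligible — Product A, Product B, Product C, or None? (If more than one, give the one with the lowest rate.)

Product B

DTI = 8,740/23,100 = 37.8%.
LTV = 544,000/726,500 = 74.9%.
Reserves = 35,310/4,305 = 8.2 months.
Product A: score 607 < 680; DTI 37.8% ≤ 45%; LTV 74.9% ≤ 80%; employment 77 ≥ 6 mo → does not qualify.
Product B: score 607 ≥ 600; DTI 37.8% ≤ 43%; LTV 74.9% ≤ 85%; employment 77 ≥ 18 mo; reserves 8.2 ≥ 6 mo → qualifies.
Product C: score 607 ≥ 580; DTI 37.8% ≤ 40%; LTV 74.9% ≤ 97%; employment 77 ≥ 6 mo; reserves 8.2 ≥ 2 mo → qualifies.
Qualifying: Product B, Product C. Lowest rate is 11.54% → Product B.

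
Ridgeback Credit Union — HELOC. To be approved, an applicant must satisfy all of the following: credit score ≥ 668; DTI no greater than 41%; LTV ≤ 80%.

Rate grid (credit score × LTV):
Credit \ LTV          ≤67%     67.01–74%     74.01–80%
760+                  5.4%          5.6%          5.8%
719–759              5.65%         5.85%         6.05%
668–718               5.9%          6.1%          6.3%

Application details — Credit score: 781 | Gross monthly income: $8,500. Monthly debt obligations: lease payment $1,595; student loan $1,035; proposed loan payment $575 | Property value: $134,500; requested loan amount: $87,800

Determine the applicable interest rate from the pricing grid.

Credit score 781 ≥ 668; Total monthly debts = (1,595 + 1,035 + 575) = 3,205. DTI = 3,205/8,500 = 37.7% ≤ 41%
Loan-to-value = 87,800/134,500 = 65.3% — pass (80% max)
Score 781 is in the 760+ band; LTV 65.3% is in the ≤67% band → 5.4%.

5.4%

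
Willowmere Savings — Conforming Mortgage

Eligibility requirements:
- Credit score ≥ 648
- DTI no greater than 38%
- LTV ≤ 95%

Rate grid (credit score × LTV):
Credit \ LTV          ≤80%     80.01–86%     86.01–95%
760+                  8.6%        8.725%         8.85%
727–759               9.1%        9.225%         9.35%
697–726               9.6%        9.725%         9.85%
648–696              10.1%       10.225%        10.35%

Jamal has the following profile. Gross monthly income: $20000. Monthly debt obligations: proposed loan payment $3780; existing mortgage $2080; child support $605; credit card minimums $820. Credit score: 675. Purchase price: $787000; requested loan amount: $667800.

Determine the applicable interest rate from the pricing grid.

Credit score 675 ≥ 648; Total monthly debts = (3,780 + 2,080 + 605 + 820) = 7,285. DTI = 7,285/20,000 = 36.4% ≤ 38%
LTV = 667,800/787,000 = 84.9% ≤ 95%
Row: 675 falls in 648–696. Column: 84.9% falls in 80.01–86%. Rate = 10.225%.

10.225%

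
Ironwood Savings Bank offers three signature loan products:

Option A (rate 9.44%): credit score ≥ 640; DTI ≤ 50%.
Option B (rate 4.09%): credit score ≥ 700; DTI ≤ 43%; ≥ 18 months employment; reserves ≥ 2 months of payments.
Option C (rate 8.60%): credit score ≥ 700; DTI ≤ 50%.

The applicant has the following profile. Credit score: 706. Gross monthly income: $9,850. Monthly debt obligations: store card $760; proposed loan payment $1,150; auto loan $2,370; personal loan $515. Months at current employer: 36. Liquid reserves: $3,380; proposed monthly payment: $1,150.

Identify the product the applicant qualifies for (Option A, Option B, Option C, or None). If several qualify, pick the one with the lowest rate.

Option C

Total debts = (760 + 1,150 + 2,370 + 515) = 4,795; DTI = 4,795/9,850 = 48.7%.
Reserves = 3,380/1,150 = 2.9 months.
Option A: score 706 ≥ 640; DTI 48.7% ≤ 50% → qualifies.
Option B: score 706 ≥ 700; DTI 48.7% > 43%; employment 36 ≥ 18 mo; reserves 2.9 ≥ 2 mo → does not qualify.
Option C: score 706 ≥ 700; DTI 48.7% ≤ 50% → qualifies.
Qualifying: Option A, Option C. Lowest rate is 8.60% → Option C.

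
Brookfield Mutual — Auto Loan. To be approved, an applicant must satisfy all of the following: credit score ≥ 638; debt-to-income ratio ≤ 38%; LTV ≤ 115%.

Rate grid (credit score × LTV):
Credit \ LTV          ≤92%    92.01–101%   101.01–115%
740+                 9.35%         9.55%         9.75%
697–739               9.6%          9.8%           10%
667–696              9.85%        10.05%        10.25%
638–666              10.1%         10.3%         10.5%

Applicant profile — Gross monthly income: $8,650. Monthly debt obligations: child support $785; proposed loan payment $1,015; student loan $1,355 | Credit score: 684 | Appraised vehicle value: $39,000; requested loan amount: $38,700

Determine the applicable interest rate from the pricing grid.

Credit score 684 ≥ 638; Total monthly debts = (785 + 1,015 + 1,355) = 3,155. DTI: 3,155 ÷ 8,650 = 36.5%, within the 38% cap
LTV = 38,700/39,000 = 99.2% ≤ 115%
Credit 684 → row 667–696; LTV 99.2% → column 92.01–101%. Grid cell → 10.05%.

10.05%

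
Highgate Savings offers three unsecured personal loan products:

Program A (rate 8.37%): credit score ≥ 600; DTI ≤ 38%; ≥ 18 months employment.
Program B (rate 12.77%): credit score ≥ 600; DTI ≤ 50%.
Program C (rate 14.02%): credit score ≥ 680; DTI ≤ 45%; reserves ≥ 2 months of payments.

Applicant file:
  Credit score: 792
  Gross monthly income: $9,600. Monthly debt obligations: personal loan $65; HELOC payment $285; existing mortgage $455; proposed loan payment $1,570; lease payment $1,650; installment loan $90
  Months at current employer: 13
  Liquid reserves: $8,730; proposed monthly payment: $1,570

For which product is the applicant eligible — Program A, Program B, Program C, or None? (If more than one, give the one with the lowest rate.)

Total debts = (65 + 285 + 455 + 1,570 + 1,650 + 90) = 4,115; DTI = 4,115/9,600 = 42.9%.
Reserves = 8,730/1,570 = 5.6 months.
Program A: score 792 ≥ 600; DTI 42.9% > 38%; employment 13 < 18 mo → does not qualify.
Program B: score 792 ≥ 600; DTI 42.9% ≤ 50% → qualifies.
Program C: score 792 ≥ 680; DTI 42.9% ≤ 45%; reserves 5.6 ≥ 2 mo → qualifies.
Qualifying: Program B, Program C. Lowest rate is 12.77% → Program B.

Program B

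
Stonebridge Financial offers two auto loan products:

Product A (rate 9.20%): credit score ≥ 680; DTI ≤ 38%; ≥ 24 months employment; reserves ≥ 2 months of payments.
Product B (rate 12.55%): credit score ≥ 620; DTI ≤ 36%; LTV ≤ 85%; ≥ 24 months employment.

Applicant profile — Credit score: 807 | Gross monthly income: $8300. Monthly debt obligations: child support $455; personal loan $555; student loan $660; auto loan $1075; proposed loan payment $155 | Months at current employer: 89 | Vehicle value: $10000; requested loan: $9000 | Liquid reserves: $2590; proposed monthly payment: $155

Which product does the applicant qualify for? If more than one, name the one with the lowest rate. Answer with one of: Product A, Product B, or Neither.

Total debts = (455 + 555 + 660 + 1,075 + 155) = 2,900; DTI = 2,900/8,300 = 34.9%.
LTV = 9,000/10,000 = 90%.
Reserves = 2,590/155 = 16.7 months.
Product A: score 807 ≥ 680; DTI 34.9% ≤ 38%; employment 89 ≥ 24 mo; reserves 16.7 ≥ 2 mo → qualifies.
Product B: score 807 ≥ 620; DTI 34.9% ≤ 36%; LTV 90% > 85%; employment 89 ≥ 24 mo → does not qualify.

Product A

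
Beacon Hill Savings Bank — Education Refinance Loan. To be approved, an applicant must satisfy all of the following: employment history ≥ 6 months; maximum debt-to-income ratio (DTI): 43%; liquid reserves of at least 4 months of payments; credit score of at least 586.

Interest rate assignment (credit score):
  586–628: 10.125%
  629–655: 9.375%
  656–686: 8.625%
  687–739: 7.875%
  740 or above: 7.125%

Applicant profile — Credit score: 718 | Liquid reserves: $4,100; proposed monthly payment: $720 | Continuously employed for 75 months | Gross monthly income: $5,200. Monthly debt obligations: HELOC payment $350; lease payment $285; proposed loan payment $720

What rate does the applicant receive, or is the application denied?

Credit score 718 ≥ 586 (meets minimum)
Liquid reserves cover 4,100/720 = 5.7 months — ≥ 4 required
Total monthly debts = (350 + 285 + 720) = 1,355. DTI: 1,355 ÷ 5,200 = 26.1%, within the 43% cap
Employment 75 ≥ 6 months
All requirements met. Score 718 falls in the 687–739 tier → 7.875%.

Approved at 7.875%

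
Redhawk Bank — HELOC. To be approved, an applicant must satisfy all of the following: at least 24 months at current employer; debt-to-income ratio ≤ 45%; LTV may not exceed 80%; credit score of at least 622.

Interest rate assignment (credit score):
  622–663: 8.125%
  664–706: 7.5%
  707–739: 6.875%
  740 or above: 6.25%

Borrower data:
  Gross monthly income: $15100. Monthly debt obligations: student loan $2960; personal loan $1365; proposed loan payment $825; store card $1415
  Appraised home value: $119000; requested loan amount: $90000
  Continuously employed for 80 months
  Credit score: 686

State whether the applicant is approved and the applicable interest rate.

Credit score 686 ≥ 622 (meets minimum)
LTV = 90,000/119,000 = 75.6% ≤ 80%
Employment 80 ≥ 24 months
Total monthly debts = (2,960 + 1,365 + 825 + 1,415) = 6,565. DTI = 6,565/15,100 = 43.5% ≤ 45%
All requirements met. Score 686 falls in the 664–706 tier → 7.5%.

Approved at 7.5%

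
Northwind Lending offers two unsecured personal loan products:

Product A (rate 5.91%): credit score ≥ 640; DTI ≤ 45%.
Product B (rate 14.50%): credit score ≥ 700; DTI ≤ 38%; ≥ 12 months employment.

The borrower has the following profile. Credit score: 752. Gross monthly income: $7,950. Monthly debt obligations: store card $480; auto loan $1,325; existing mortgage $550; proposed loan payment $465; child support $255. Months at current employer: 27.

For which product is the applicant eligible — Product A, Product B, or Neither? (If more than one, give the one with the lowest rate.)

Product A

Total debts = (480 + 1,325 + 550 + 465 + 255) = 3,075; DTI = 3,075/7,950 = 38.7%.
Product A: score 752 ≥ 640; DTI 38.7% ≤ 45% → qualifies.
Product B: score 752 ≥ 700; DTI 38.7% > 38%; employment 27 ≥ 12 mo → does not qualify.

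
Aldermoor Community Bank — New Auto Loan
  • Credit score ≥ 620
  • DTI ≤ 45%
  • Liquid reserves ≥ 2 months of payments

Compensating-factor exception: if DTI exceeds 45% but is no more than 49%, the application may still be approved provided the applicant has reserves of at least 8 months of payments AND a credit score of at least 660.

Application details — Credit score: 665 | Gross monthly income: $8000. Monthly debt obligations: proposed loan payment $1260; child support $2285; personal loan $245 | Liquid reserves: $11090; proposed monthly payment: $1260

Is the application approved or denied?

Credit score 665 ≥ 620 (meets base)
Total debts = (1,260 + 2,285 + 245) = 3,790. DTI: 3,790 ÷ 8,000 = 47.4%, over the 45% base limit.
Reserves: 11,090 ÷ 1,260 = 8.8 months (meets 2-month minimum)
DTI 47.4% is within the 45%–49% exception band; checking compensating factors.
Reserves 8.8 ≥ 8 months; credit score 665 ≥ 660.
Both compensating conditions met → exception applies.

Approved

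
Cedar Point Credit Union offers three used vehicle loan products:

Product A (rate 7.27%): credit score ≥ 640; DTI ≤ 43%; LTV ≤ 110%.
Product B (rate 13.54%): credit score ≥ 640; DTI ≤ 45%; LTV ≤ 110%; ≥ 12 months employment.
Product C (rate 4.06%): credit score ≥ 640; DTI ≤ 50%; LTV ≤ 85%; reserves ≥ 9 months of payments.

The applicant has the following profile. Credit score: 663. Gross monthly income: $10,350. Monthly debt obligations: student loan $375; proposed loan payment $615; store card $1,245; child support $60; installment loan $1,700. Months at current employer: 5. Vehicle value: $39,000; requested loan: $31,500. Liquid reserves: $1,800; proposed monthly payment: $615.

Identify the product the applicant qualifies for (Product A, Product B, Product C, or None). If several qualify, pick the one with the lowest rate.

Total debts = (375 + 615 + 1,245 + 60 + 1,700) = 3,995; DTI = 3,995/10,350 = 38.6%.
LTV = 31,500/39,000 = 80.8%.
Reserves = 1,800/615 = 2.9 months.
Product A: score 663 ≥ 640; DTI 38.6% ≤ 43%; LTV 80.8% ≤ 110% → qualifies.
Product B: score 663 ≥ 640; DTI 38.6% ≤ 45%; LTV 80.8% ≤ 110%; employment 5 < 12 mo → does not qualify.
Product C: score 663 ≥ 640; DTI 38.6% ≤ 50%; LTV 80.8% ≤ 85%; reserves 2.9 < 9 mo → does not qualify.

Product A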